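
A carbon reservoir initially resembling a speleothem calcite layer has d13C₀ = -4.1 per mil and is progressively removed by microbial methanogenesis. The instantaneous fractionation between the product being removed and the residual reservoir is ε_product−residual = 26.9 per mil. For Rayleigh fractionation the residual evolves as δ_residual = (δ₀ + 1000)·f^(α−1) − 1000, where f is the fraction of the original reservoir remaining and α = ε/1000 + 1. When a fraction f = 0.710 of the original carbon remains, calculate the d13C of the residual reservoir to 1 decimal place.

Rayleigh residual: δ_res = (δ₀ + 1000)·f^(α−1) − 1000
α = ε/1000 + 1 = 1.02690, so α − 1 = 0.02690
f^(α−1) = 0.710^(0.02690) = 0.990829
δ_res = (-4.1 + 1000) × 0.990829 − 1000 = 986.767 − 1000 = -13.23 per mil

-13.2 per mil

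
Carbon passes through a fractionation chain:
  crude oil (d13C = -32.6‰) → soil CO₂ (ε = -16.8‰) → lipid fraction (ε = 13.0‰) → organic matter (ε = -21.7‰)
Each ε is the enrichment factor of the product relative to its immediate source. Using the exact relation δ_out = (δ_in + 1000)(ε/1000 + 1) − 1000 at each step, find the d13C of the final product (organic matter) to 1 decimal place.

-57.4‰

step 1: δ = (-32.60 + 1000)·(-16.8/1000 + 1) − 1000 = -48.85‰
step 2: δ = (-48.85 + 1000)·(13.0/1000 + 1) − 1000 = -36.49‰
step 3: δ = (-36.49 + 1000)·(-21.7/1000 + 1) − 1000 = -57.40‰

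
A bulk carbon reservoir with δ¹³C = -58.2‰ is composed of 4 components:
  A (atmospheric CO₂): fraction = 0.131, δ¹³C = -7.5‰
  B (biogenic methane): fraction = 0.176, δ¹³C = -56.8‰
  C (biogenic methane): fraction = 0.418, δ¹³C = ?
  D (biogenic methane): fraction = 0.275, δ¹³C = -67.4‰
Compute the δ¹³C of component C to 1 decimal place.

Isotope mass balance: δ_bulk = Σ fᵢ·δᵢ.
-58.2 = 0.131×(-7.5) + 0.176×(-56.8) + 0.418×δ_C + 0.275×(-67.4)
0.418·δ_C = -58.2 − (-29.514) = -28.686
δ_C = -28.686 / 0.418 = -68.63‰

-68.6‰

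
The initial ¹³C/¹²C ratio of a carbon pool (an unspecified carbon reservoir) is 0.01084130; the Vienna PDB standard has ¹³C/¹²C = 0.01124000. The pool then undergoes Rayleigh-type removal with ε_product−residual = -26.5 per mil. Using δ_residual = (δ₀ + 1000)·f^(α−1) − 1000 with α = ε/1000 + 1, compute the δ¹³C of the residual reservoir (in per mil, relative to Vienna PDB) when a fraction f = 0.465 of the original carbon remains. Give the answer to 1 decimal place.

-15.7 per mil

δ₀ = (0.01084130/0.01124000 − 1)×1000 = (0.964528 − 1)×1000 = -35.472 per mil
α − 1 = ε/1000 = -0.0265
f^(α−1) = 0.465^(-0.0265) = 1.020499
δ_res = (-35.472 + 1000) × 1.020499 − 1000 = 984.300 − 1000 = -15.70 per mil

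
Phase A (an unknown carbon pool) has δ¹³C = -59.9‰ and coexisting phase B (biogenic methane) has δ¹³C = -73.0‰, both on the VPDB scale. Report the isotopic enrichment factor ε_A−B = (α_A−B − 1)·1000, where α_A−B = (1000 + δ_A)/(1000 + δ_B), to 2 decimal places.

14.13‰

α_A−B = (1000 + -59.9) / (1000 + -73.0) = 940.1 / 927.0 = 1.014132
ε_A−B = (1.014132 − 1) × 1000 = 14.132‰
(The approximation ε ≈ δ_A − δ_B would give 13.1‰.)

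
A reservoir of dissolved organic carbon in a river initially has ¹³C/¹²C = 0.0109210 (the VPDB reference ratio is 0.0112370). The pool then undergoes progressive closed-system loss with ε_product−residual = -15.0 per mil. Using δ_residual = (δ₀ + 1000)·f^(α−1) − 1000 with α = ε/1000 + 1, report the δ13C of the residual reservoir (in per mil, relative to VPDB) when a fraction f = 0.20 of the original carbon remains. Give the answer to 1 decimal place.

-4.4 per mil

δ₀ = (0.0109210/0.0112370 − 1)×1000 = (0.971879 − 1)×1000 = -28.121 per mil
α − 1 = ε/1000 = -0.0150
f^(α−1) = 0.20^(-0.0150) = 1.024435
δ_res = (-28.121 + 1000) × 1.024435 − 1000 = 995.627 − 1000 = -4.37 per mil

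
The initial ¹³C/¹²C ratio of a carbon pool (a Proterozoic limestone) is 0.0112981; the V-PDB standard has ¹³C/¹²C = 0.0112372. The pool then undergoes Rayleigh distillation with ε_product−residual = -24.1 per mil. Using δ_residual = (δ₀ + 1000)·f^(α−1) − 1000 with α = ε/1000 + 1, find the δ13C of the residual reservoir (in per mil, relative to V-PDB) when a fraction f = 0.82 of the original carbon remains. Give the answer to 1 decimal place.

δ₀ = (0.0112981/0.0112372 − 1)×1000 = (1.005419 − 1)×1000 = 5.419 per mil
α − 1 = ε/1000 = -0.0241
f^(α−1) = 0.82^(-0.0241) = 1.004794
δ_res = (5.419 + 1000) × 1.004794 − 1000 = 1010.240 − 1000 = 10.24 per mil

10.2 per mil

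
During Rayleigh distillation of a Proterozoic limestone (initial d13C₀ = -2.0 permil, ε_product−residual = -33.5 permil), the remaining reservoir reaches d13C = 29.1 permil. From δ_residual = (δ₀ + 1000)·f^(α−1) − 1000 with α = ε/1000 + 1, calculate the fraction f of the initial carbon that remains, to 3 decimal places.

0.400

α − 1 = ε/1000 = -0.0335
(δ_res + 1000)/(δ₀ + 1000) = (29.1 + 1000)/(-2.0 + 1000) = 1029.1/998.0 = 1.031162
f = 1.031162^(1/-0.0335) = exp(ln(1.031162)/-0.0335) = exp(0.03069/-0.0335)
f = exp(-0.9160) = 0.4001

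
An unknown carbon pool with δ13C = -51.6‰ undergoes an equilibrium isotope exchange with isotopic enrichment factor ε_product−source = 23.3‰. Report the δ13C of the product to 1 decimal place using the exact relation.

Exactly, δ_product = (δ_source + 1000)·(ε/1000 + 1) − 1000.
δ_product = (-51.6 + 1000) × (23.3/1000 + 1) − 1000
δ_product = -29.50‰

-29.5‰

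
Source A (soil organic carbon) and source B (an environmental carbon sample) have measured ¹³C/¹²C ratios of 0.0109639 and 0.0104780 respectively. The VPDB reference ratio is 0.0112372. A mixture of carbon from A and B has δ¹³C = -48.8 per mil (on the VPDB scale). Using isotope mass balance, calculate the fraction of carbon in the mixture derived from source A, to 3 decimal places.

0.434

δ_A = (0.0109639/0.0112372 − 1)×1000 = (0.975679 − 1)×1000 = -24.321 per mil
δ_B = (0.0104780/0.0112372 − 1)×1000 = (0.932439 − 1)×1000 = -67.561 per mil
f_A = (δ_mix − δ_B)/(δ_A − δ_B) = (-48.8 − (-67.561))/(-24.321 − (-67.561))
f_A = 18.761 / 43.240 = 0.4339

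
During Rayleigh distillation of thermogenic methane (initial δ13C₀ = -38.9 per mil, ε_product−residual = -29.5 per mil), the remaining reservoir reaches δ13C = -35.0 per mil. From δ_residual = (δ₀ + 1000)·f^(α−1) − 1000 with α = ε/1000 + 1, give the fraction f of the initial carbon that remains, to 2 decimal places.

α − 1 = ε/1000 = -0.0295
(δ_res + 1000)/(δ₀ + 1000) = (-35.0 + 1000)/(-38.9 + 1000) = 965.0/961.1 = 1.004058
f = 1.004058^(1/-0.0295) = exp(ln(1.004058)/-0.0295) = exp(0.00405/-0.0295)
f = exp(-0.1373) = 0.8717

0.87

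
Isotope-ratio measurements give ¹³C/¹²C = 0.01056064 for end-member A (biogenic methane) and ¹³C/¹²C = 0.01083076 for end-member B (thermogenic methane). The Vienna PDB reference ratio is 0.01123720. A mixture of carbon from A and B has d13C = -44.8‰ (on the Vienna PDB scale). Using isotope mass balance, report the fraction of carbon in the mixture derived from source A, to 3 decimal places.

0.359

δ_A = (0.01056064/0.01123720 − 1)×1000 = (0.939793 − 1)×1000 = -60.207‰
δ_B = (0.01083076/0.01123720 − 1)×1000 = (0.963831 − 1)×1000 = -36.169‰
f_A = (δ_mix − δ_B)/(δ_A − δ_B) = (-44.8 − (-36.169))/(-60.207 − (-36.169))
f_A = -8.631 / -24.038 = 0.3590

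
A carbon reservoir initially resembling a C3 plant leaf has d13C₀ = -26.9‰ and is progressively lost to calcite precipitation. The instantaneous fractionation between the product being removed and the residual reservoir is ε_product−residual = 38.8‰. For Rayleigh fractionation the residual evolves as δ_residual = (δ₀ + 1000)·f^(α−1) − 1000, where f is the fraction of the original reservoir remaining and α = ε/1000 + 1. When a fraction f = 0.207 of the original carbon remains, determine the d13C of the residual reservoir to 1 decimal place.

-84.6‰

Rayleigh residual: δ_res = (δ₀ + 1000)·f^(α−1) − 1000
α = ε/1000 + 1 = 1.03880, so α − 1 = 0.03880
f^(α−1) = 0.207^(0.03880) = 0.940718
δ_res = (-26.9 + 1000) × 0.940718 − 1000 = 915.413 − 1000 = -84.59‰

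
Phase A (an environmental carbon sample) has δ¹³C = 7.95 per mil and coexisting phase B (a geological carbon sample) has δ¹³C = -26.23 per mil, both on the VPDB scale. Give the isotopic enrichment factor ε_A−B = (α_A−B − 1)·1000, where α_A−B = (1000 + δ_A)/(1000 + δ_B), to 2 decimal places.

α_A−B = (1000 + 7.95) / (1000 + -26.23) = 1007.95 / 973.77 = 1.035101
ε_A−B = (1.035101 − 1) × 1000 = 35.101 per mil
(The approximation ε ≈ δ_A − δ_B would give 34.18 per mil.)

35.10 per mil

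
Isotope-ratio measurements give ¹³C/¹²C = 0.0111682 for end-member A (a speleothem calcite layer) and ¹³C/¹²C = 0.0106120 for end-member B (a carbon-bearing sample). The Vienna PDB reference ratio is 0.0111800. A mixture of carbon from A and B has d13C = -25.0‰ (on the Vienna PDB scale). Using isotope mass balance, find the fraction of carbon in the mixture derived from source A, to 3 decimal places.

δ_A = (0.0111682/0.0111800 − 1)×1000 = (0.998945 − 1)×1000 = -1.055‰
δ_B = (0.0106120/0.0111800 − 1)×1000 = (0.949195 − 1)×1000 = -50.805‰
f_A = (δ_mix − δ_B)/(δ_A − δ_B) = (-25.0 − (-50.805))/(-1.055 − (-50.805))
f_A = 25.805 / 49.750 = 0.5187

0.519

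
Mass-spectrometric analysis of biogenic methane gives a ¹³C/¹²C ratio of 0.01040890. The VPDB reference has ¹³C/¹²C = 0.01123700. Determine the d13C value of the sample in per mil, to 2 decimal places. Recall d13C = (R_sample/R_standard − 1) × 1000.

d13C = (R_sample / R_standard − 1) × 1000
R_sample / R_standard = 0.01040890 / 0.01123700 = 0.926306
d13C = (0.926306 − 1) × 1000 = -73.694 per mil

-73.69 per mil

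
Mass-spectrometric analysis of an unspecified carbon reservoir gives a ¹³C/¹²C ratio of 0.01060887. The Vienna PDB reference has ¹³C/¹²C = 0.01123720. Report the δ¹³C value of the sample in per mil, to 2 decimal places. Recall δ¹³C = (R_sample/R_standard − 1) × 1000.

δ¹³C = (R_sample / R_standard − 1) × 1000
R_sample / R_standard = 0.01060887 / 0.01123720 = 0.944085
δ¹³C = (0.944085 − 1) × 1000 = -55.915 per mil

-55.92 per mil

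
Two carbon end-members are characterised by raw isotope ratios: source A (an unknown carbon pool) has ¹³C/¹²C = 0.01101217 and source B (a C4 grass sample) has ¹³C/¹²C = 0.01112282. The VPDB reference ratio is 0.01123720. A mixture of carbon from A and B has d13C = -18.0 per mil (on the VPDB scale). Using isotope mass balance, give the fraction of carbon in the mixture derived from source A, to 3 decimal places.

δ_A = (0.01101217/0.01123720 − 1)×1000 = (0.979975 − 1)×1000 = -20.025 per mil
δ_B = (0.01112282/0.01123720 − 1)×1000 = (0.989821 − 1)×1000 = -10.179 per mil
f_A = (δ_mix − δ_B)/(δ_A − δ_B) = (-18.0 − (-10.179))/(-20.025 − (-10.179))
f_A = -7.821 / -9.847 = 0.7943

0.794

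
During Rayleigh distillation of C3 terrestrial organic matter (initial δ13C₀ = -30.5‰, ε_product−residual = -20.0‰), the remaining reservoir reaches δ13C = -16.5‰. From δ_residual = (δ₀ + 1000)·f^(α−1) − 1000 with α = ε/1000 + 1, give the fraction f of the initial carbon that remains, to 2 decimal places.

α − 1 = ε/1000 = -0.0200
(δ_res + 1000)/(δ₀ + 1000) = (-16.5 + 1000)/(-30.5 + 1000) = 983.5/969.5 = 1.014440
f = 1.014440^(1/-0.0200) = exp(ln(1.014440)/-0.0200) = exp(0.01434/-0.0200)
f = exp(-0.7169) = 0.4883

0.49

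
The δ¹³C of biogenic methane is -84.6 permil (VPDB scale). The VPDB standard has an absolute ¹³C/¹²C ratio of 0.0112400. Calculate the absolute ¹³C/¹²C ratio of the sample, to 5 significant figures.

0.010289

R_sample = R_standard × (δ¹³C/1000 + 1)
R_sample = 0.0112400 × (-84.6/1000 + 1) = 0.0112400 × 0.915400
R_sample = 0.0102891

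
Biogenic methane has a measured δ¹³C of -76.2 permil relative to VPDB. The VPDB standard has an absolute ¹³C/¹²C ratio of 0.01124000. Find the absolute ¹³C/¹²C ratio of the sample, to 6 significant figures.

R_sample = R_standard × (δ¹³C/1000 + 1)
R_sample = 0.01124000 × (-76.2/1000 + 1) = 0.01124000 × 0.923800
R_sample = 0.0103835

0.0103835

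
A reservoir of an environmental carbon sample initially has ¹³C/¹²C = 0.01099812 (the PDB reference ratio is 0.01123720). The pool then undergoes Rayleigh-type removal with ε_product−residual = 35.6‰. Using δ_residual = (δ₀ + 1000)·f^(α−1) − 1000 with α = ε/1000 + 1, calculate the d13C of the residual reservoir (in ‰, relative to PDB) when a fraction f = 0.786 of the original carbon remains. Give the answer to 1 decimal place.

-29.6‰

δ₀ = (0.01099812/0.01123720 − 1)×1000 = (0.978724 − 1)×1000 = -21.276‰
α − 1 = ε/1000 = 0.0356
f^(α−1) = 0.786^(0.0356) = 0.991464
δ_res = (-21.276 + 1000) × 0.991464 − 1000 = 970.370 − 1000 = -29.63‰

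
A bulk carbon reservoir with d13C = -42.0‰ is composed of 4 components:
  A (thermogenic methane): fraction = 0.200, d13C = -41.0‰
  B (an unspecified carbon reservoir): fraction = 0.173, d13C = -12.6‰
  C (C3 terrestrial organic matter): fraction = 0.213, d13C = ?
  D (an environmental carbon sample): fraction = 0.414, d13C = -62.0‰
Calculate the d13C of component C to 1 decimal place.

-27.9‰

Isotope mass balance: δ_bulk = Σ fᵢ·δᵢ.
-42.0 = 0.200×(-41.0) + 0.173×(-12.6) + 0.213×δ_C + 0.414×(-62.0)
0.213·δ_C = -42.0 − (-36.048) = -5.952
δ_C = -5.952 / 0.213 = -27.94‰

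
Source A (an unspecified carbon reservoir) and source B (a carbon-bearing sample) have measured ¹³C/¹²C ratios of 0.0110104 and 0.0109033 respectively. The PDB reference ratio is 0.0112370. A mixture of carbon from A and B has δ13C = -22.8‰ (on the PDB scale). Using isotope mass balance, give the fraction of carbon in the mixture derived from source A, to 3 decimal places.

0.724

δ_A = (0.0110104/0.0112370 − 1)×1000 = (0.979834 − 1)×1000 = -20.166‰
δ_B = (0.0109033/0.0112370 − 1)×1000 = (0.970303 − 1)×1000 = -29.697‰
f_A = (δ_mix − δ_B)/(δ_A − δ_B) = (-22.8 − (-29.697))/(-20.166 − (-29.697))
f_A = 6.897 / 9.531 = 0.7236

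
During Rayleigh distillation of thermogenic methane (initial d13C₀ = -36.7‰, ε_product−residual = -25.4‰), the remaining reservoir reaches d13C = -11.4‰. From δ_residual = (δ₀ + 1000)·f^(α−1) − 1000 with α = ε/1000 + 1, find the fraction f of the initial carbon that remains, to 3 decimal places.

α − 1 = ε/1000 = -0.0254
(δ_res + 1000)/(δ₀ + 1000) = (-11.4 + 1000)/(-36.7 + 1000) = 988.6/963.3 = 1.026264
f = 1.026264^(1/-0.0254) = exp(ln(1.026264)/-0.0254) = exp(0.02592/-0.0254)
f = exp(-1.0207) = 0.3604

0.360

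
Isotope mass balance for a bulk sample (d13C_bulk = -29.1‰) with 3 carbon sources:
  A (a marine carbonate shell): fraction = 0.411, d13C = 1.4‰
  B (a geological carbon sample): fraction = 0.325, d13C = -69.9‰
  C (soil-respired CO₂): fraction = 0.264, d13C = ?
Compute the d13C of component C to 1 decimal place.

-26.4‰

Isotope mass balance: δ_bulk = Σ fᵢ·δᵢ.
-29.1 = 0.411×(1.4) + 0.325×(-69.9) + 0.264×δ_C
0.264·δ_C = -29.1 − (-22.142) = -6.958
δ_C = -6.958 / 0.264 = -26.36‰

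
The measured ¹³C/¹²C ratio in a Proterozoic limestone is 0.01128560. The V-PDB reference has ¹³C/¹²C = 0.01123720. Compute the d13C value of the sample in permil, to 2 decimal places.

d13C = (R_sample / R_standard − 1) × 1000
R_sample / R_standard = 0.01128560 / 0.01123720 = 1.004307
d13C = (1.004307 − 1) × 1000 = 4.307 permil

4.31 permil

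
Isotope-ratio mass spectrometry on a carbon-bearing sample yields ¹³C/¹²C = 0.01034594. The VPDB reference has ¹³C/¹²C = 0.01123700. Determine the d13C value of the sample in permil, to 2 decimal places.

d13C = (R_sample / R_standard − 1) × 1000
R_sample / R_standard = 0.01034594 / 0.01123700 = 0.920703
d13C = (0.920703 − 1) × 1000 = -79.297 permil

-79.30 permil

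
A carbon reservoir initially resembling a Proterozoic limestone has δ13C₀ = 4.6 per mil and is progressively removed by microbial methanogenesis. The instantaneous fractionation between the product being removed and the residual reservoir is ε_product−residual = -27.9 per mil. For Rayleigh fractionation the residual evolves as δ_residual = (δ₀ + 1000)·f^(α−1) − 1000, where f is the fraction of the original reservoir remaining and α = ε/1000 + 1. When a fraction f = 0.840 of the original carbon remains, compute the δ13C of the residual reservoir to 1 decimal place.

Rayleigh residual: δ_res = (δ₀ + 1000)·f^(α−1) − 1000
α = ε/1000 + 1 = 0.97210, so α − 1 = -0.02790
f^(α−1) = 0.840^(-0.02790) = 1.004876
δ_res = (4.6 + 1000) × 1.004876 − 1000 = 1009.499 − 1000 = 9.50 per mil

9.5 per mil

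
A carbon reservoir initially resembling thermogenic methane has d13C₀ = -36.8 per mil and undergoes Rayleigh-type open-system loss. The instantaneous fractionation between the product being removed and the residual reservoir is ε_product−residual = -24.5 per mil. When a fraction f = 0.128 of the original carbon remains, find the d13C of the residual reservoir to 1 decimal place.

Rayleigh residual: δ_res = (δ₀ + 1000)·f^(α−1) − 1000
α = ε/1000 + 1 = 0.97550, so α − 1 = -0.02450
f^(α−1) = 0.128^(-0.02450) = 1.051655
δ_res = (-36.8 + 1000) × 1.051655 − 1000 = 1012.954 − 1000 = 12.95 per mil

13.0 per mil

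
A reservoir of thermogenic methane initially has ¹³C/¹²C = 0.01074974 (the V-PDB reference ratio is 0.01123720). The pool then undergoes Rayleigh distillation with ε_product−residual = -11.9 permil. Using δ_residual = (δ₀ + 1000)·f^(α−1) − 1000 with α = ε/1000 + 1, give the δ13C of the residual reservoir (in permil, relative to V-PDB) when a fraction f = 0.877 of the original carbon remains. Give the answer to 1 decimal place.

δ₀ = (0.01074974/0.01123720 − 1)×1000 = (0.956621 − 1)×1000 = -43.379 permil
α − 1 = ε/1000 = -0.0119
f^(α−1) = 0.877^(-0.0119) = 1.001563
δ_res = (-43.379 + 1000) × 1.001563 − 1000 = 958.116 − 1000 = -41.88 permil

-41.9 permil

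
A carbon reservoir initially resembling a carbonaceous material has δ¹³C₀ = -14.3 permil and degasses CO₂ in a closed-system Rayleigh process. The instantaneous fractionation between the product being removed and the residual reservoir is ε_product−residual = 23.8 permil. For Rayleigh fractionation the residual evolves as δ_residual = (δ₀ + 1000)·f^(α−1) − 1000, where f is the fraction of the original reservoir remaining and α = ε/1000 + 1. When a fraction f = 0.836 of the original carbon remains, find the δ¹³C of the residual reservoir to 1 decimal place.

-18.5 permil

Rayleigh residual: δ_res = (δ₀ + 1000)·f^(α−1) − 1000
α = ε/1000 + 1 = 1.02380, so α − 1 = 0.02380
f^(α−1) = 0.836^(0.02380) = 0.995746
δ_res = (-14.3 + 1000) × 0.995746 − 1000 = 981.507 − 1000 = -18.49 permil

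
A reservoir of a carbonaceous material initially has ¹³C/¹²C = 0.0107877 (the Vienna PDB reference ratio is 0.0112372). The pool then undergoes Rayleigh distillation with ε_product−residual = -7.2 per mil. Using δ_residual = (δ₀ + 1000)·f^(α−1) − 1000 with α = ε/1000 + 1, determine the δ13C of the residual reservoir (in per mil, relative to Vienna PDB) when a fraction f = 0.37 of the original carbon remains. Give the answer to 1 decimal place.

δ₀ = (0.0107877/0.0112372 − 1)×1000 = (0.959999 − 1)×1000 = -40.001 per mil
α − 1 = ε/1000 = -0.0072
f^(α−1) = 0.37^(-0.0072) = 1.007184
δ_res = (-40.001 + 1000) × 1.007184 − 1000 = 966.896 − 1000 = -33.10 per mil

-33.1 per mil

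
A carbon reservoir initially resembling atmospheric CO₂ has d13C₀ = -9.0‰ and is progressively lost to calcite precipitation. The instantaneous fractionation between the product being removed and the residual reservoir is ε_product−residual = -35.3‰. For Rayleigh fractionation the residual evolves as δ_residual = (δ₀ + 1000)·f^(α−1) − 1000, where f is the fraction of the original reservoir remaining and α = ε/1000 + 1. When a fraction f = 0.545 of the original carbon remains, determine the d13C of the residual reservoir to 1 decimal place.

Rayleigh residual: δ_res = (δ₀ + 1000)·f^(α−1) − 1000
α = ε/1000 + 1 = 0.96470, so α − 1 = -0.03530
f^(α−1) = 0.545^(-0.03530) = 1.021657
δ_res = (-9.0 + 1000) × 1.021657 − 1000 = 1012.462 − 1000 = 12.46‰

12.5‰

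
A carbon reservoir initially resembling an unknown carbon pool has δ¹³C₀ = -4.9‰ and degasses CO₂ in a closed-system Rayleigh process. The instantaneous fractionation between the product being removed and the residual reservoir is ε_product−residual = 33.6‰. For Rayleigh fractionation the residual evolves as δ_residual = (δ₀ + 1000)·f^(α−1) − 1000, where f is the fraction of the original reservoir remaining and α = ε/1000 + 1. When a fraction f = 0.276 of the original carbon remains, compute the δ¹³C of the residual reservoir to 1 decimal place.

-47.0‰

Rayleigh residual: δ_res = (δ₀ + 1000)·f^(α−1) − 1000
α = ε/1000 + 1 = 1.03360, so α − 1 = 0.03360
f^(α−1) = 0.276^(0.03360) = 0.957667
δ_res = (-4.9 + 1000) × 0.957667 − 1000 = 952.974 − 1000 = -47.03‰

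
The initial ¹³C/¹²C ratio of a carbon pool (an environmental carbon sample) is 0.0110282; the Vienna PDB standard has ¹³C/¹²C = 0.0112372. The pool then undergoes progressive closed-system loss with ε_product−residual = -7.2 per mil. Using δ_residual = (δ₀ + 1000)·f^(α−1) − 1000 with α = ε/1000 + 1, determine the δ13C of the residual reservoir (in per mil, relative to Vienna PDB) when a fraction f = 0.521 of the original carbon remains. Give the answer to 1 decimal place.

δ₀ = (0.0110282/0.0112372 − 1)×1000 = (0.981401 − 1)×1000 = -18.599 per mil
α − 1 = ε/1000 = -0.0072
f^(α−1) = 0.521^(-0.0072) = 1.004705
δ_res = (-18.599 + 1000) × 1.004705 − 1000 = 986.019 − 1000 = -13.98 per mil

-14.0 per mil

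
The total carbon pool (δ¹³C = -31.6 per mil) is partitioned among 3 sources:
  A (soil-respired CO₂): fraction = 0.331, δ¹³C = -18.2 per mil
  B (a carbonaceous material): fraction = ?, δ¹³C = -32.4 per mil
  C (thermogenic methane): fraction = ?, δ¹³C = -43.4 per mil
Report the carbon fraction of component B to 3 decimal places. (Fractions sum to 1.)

Let f_B and f_C be the unknown fractions; fractions sum to 1 so f_B + f_C = 0.669.
Mass balance: Σ fᵢ·δᵢ = δ_bulk ⇒ f_B·(-32.4) + f_C·(-43.4) = -31.6 − (-6.024) = -25.576
Substitute f_C = 0.669 − f_B:
f_B·(-32.4 − -43.4) = -25.576 − 0.669×(-43.4) = 3.459
f_B = 3.459 / 11.0 = 0.3144

0.314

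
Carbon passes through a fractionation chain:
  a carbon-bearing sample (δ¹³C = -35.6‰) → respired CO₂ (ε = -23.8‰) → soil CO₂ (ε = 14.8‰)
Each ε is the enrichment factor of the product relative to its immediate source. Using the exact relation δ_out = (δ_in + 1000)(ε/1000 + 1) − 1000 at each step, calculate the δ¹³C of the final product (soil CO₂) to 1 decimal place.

step 1: δ = (-35.60 + 1000)·(-23.8/1000 + 1) − 1000 = -58.55‰
step 2: δ = (-58.55 + 1000)·(14.8/1000 + 1) − 1000 = -44.62‰

-44.6‰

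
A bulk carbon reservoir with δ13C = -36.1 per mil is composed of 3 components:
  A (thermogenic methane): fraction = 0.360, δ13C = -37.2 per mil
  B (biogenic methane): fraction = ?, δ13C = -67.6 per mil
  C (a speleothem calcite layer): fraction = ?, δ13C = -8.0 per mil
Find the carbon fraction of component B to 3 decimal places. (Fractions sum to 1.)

0.295

Let f_B and f_C be the unknown fractions; fractions sum to 1 so f_B + f_C = 0.640.
Mass balance: Σ fᵢ·δᵢ = δ_bulk ⇒ f_B·(-67.6) + f_C·(-8.0) = -36.1 − (-13.392) = -22.708
Substitute f_C = 0.640 − f_B:
f_B·(-67.6 − -8.0) = -22.708 − 0.640×(-8.0) = -17.588
f_B = -17.588 / -59.6 = 0.2951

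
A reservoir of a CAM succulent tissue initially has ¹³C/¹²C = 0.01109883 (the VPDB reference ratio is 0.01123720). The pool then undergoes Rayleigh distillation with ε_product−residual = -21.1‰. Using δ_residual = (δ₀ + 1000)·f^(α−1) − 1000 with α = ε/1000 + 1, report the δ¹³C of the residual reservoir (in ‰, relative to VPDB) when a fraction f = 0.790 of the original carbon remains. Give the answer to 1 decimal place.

-7.4‰

δ₀ = (0.01109883/0.01123720 − 1)×1000 = (0.987686 − 1)×1000 = -12.314‰
α − 1 = ε/1000 = -0.0211
f^(α−1) = 0.790^(-0.0211) = 1.004986
δ_res = (-12.314 + 1000) × 1.004986 − 1000 = 992.611 − 1000 = -7.39‰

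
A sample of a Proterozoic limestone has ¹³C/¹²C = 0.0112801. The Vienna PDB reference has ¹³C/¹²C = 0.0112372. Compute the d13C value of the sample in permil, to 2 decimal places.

d13C = (R_sample / R_standard − 1) × 1000
R_sample / R_standard = 0.0112801 / 0.0112372 = 1.003818
d13C = (1.003818 − 1) × 1000 = 3.818 permil

3.82 permil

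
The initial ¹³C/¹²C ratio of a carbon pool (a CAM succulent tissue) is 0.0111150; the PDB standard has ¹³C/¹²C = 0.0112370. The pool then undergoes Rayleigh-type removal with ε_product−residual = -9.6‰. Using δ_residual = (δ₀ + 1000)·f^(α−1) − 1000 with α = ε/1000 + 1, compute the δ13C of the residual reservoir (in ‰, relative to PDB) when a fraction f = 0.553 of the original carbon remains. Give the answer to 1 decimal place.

δ₀ = (0.0111150/0.0112370 − 1)×1000 = (0.989143 − 1)×1000 = -10.857‰
α − 1 = ε/1000 = -0.0096
f^(α−1) = 0.553^(-0.0096) = 1.005703
δ_res = (-10.857 + 1000) × 1.005703 − 1000 = 994.784 − 1000 = -5.22‰

-5.2‰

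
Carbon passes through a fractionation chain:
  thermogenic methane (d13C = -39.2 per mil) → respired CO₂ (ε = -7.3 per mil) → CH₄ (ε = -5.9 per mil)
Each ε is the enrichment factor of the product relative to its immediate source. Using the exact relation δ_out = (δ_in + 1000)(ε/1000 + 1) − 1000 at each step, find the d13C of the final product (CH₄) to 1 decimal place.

step 1: δ = (-39.20 + 1000)·(-7.3/1000 + 1) − 1000 = -46.21 per mil
step 2: δ = (-46.21 + 1000)·(-5.9/1000 + 1) − 1000 = -51.84 per mil

-51.8 per mil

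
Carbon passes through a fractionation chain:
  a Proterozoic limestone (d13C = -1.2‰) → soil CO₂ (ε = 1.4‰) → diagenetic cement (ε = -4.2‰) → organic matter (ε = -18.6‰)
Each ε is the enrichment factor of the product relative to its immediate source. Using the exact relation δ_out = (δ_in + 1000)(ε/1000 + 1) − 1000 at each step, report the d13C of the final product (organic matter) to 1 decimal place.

-22.5‰

step 1: δ = (-1.20 + 1000)·(1.4/1000 + 1) − 1000 = 0.20‰
step 2: δ = (0.20 + 1000)·(-4.2/1000 + 1) − 1000 = -4.00‰
step 3: δ = (-4.00 + 1000)·(-18.6/1000 + 1) − 1000 = -22.53‰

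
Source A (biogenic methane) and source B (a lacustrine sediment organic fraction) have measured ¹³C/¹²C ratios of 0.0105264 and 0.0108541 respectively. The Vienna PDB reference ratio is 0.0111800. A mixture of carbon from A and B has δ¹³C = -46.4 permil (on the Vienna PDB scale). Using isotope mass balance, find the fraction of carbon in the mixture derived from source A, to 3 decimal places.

0.589

δ_A = (0.0105264/0.0111800 − 1)×1000 = (0.941538 − 1)×1000 = -58.462 permil
δ_B = (0.0108541/0.0111800 − 1)×1000 = (0.970850 − 1)×1000 = -29.150 permil
f_A = (δ_mix − δ_B)/(δ_A − δ_B) = (-46.4 − (-29.150))/(-58.462 − (-29.150))
f_A = -17.250 / -29.311 = 0.5885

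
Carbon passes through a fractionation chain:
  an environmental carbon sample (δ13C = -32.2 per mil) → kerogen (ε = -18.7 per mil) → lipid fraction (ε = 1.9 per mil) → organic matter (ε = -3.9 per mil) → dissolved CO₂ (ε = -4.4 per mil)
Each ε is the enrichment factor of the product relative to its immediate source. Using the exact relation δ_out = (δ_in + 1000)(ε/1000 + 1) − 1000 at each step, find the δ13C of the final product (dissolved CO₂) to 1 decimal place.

-56.4 per mil

step 1: δ = (-32.20 + 1000)·(-18.7/1000 + 1) − 1000 = -50.30 per mil
step 2: δ = (-50.30 + 1000)·(1.9/1000 + 1) − 1000 = -48.49 per mil
step 3: δ = (-48.49 + 1000)·(-3.9/1000 + 1) − 1000 = -52.20 per mil
step 4: δ = (-52.20 + 1000)·(-4.4/1000 + 1) − 1000 = -56.37 per mil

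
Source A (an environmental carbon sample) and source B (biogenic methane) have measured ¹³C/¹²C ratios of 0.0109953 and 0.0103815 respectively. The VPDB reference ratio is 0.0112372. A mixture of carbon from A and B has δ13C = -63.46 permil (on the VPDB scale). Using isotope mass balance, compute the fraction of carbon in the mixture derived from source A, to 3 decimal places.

δ_A = (0.0109953/0.0112372 − 1)×1000 = (0.978473 − 1)×1000 = -21.527 permil
δ_B = (0.0103815/0.0112372 − 1)×1000 = (0.923851 − 1)×1000 = -76.149 permil
f_A = (δ_mix − δ_B)/(δ_A − δ_B) = (-63.46 − (-76.149))/(-21.527 − (-76.149))
f_A = 12.689 / 54.622 = 0.2323

0.232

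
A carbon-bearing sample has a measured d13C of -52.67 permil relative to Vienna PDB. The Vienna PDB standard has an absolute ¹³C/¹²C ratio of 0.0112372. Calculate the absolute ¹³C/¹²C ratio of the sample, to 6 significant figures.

0.0106453

R_sample = R_standard × (d13C/1000 + 1)
R_sample = 0.0112372 × (-52.67/1000 + 1) = 0.0112372 × 0.947330
R_sample = 0.0106453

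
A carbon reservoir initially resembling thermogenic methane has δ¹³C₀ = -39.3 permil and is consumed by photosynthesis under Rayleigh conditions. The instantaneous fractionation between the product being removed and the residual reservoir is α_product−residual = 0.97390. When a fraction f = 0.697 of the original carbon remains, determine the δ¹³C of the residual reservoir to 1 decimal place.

-30.2 permil

Rayleigh residual: δ_res = (δ₀ + 1000)·f^(α−1) − 1000
α − 1 = -0.02610
f^(α−1) = 0.697^(-0.02610) = 1.009466
δ_res = (-39.3 + 1000) × 1.009466 − 1000 = 969.794 − 1000 = -30.21 permil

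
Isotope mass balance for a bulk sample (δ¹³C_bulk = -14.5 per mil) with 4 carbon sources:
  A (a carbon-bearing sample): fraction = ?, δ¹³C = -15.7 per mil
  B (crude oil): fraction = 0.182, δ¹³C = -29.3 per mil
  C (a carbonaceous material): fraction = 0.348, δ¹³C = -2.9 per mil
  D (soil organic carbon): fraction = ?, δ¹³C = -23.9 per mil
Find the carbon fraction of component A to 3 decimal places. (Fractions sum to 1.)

0.375

Let f_A and f_D be the unknown fractions; fractions sum to 1 so f_A + f_D = 0.470.
Mass balance: Σ fᵢ·δᵢ = δ_bulk ⇒ f_A·(-15.7) + f_D·(-23.9) = -14.5 − (-6.342) = -8.158
Substitute f_D = 0.470 − f_A:
f_A·(-15.7 − -23.9) = -8.158 − 0.470×(-23.9) = 3.075
f_A = 3.075 / 8.2 = 0.3750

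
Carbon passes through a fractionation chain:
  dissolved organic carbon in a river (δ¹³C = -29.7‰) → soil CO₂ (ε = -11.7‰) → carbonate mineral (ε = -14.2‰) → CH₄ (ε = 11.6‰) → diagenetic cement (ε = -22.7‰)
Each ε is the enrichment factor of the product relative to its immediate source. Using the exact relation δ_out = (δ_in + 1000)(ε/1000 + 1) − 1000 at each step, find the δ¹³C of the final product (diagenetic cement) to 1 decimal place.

step 1: δ = (-29.70 + 1000)·(-11.7/1000 + 1) − 1000 = -41.05‰
step 2: δ = (-41.05 + 1000)·(-14.2/1000 + 1) − 1000 = -54.67‰
step 3: δ = (-54.67 + 1000)·(11.6/1000 + 1) − 1000 = -43.70‰
step 4: δ = (-43.70 + 1000)·(-22.7/1000 + 1) − 1000 = -65.41‰

-65.4‰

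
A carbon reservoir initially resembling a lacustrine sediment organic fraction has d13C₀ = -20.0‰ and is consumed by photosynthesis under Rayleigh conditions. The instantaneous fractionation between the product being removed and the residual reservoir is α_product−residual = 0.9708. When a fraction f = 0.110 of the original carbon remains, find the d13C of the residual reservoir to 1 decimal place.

45.2‰

Rayleigh residual: δ_res = (δ₀ + 1000)·f^(α−1) − 1000
α − 1 = -0.02920
f^(α−1) = 0.110^(-0.02920) = 1.066575
δ_res = (-20.0 + 1000) × 1.066575 − 1000 = 1045.243 − 1000 = 45.24‰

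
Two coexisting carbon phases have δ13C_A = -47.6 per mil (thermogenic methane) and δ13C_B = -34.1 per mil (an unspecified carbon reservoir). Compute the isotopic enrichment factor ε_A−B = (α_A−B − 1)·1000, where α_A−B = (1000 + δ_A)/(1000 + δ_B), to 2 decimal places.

α_A−B = (1000 + -47.6) / (1000 + -34.1) = 952.4 / 965.9 = 0.986023
ε_A−B = (0.986023 − 1) × 1000 = -13.977 per mil
(The approximation ε ≈ δ_A − δ_B would give -13.5 per mil.)

-13.98 per mil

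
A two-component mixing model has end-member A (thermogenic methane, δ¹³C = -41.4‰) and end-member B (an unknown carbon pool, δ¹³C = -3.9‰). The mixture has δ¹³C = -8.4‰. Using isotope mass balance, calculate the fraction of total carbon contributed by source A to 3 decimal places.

0.120

δ_mix = f_A·δ_A + (1 − f_A)·δ_B  ⇒  f_A = (δ_mix − δ_B)/(δ_A − δ_B)
f_A = (-8.4 − (-3.9)) / (-41.4 − (-3.9))
f_A = -4.5 / -37.5 = 0.1200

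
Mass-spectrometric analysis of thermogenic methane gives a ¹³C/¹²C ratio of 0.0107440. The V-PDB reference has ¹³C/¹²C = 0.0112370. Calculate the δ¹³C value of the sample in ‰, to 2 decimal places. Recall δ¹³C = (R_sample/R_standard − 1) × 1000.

δ¹³C = (R_sample / R_standard − 1) × 1000
R_sample / R_standard = 0.0107440 / 0.0112370 = 0.956127
δ¹³C = (0.956127 − 1) × 1000 = -43.873‰

-43.87‰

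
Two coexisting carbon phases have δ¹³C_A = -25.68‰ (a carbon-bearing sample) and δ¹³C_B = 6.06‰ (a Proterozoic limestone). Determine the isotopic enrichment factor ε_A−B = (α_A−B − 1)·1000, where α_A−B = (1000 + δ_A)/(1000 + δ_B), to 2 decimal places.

-31.55‰

α_A−B = (1000 + -25.68) / (1000 + 6.06) = 974.32 / 1006.06 = 0.968451
ε_A−B = (0.968451 − 1) × 1000 = -31.549‰
(The approximation ε ≈ δ_A − δ_B would give -31.74‰.)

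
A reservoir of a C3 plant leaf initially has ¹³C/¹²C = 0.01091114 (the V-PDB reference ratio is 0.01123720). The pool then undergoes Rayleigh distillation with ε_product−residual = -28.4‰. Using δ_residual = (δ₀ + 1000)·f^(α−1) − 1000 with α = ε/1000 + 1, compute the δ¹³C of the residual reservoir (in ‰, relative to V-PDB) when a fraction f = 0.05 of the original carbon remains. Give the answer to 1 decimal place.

δ₀ = (0.01091114/0.01123720 − 1)×1000 = (0.970984 − 1)×1000 = -29.016‰
α − 1 = ε/1000 = -0.0284
f^(α−1) = 0.05^(-0.0284) = 1.088803
δ_res = (-29.016 + 1000) × 1.088803 − 1000 = 1057.210 − 1000 = 57.21‰

57.2‰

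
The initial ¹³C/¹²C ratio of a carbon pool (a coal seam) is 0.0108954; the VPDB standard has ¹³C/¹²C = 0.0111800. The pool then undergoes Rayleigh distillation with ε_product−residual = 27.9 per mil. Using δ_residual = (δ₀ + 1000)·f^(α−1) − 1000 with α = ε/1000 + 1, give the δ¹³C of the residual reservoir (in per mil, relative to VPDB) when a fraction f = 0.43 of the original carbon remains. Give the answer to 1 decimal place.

δ₀ = (0.0108954/0.0111800 − 1)×1000 = (0.974544 − 1)×1000 = -25.456 per mil
α − 1 = ε/1000 = 0.0279
f^(α−1) = 0.43^(0.0279) = 0.976728
δ_res = (-25.456 + 1000) × 0.976728 − 1000 = 951.865 − 1000 = -48.14 per mil

-48.1 per mil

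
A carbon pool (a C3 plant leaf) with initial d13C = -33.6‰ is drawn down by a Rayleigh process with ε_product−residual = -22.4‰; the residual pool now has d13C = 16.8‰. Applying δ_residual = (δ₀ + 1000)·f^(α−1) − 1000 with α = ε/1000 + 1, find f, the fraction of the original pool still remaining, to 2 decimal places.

α − 1 = ε/1000 = -0.0224
(δ_res + 1000)/(δ₀ + 1000) = (16.8 + 1000)/(-33.6 + 1000) = 1016.8/966.4 = 1.052152
f = 1.052152^(1/-0.0224) = exp(ln(1.052152)/-0.0224) = exp(0.05084/-0.0224)
f = exp(-2.2695) = 0.1034

0.10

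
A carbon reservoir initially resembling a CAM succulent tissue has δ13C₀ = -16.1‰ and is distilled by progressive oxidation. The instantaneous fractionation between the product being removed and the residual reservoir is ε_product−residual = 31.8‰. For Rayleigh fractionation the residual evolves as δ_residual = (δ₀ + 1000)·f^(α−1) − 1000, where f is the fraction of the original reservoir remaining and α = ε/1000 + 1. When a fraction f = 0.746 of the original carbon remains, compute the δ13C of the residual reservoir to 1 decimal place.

Rayleigh residual: δ_res = (δ₀ + 1000)·f^(α−1) − 1000
α = ε/1000 + 1 = 1.03180, so α − 1 = 0.03180
f^(α−1) = 0.746^(0.03180) = 0.990725
δ_res = (-16.1 + 1000) × 0.990725 − 1000 = 974.774 − 1000 = -25.23‰

-25.2‰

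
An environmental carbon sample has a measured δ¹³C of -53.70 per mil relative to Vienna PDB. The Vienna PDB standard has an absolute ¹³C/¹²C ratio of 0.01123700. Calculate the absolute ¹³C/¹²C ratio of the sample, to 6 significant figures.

R_sample = R_standard × (δ¹³C/1000 + 1)
R_sample = 0.01123700 × (-53.70/1000 + 1) = 0.01123700 × 0.946300
R_sample = 0.0106336

0.0106336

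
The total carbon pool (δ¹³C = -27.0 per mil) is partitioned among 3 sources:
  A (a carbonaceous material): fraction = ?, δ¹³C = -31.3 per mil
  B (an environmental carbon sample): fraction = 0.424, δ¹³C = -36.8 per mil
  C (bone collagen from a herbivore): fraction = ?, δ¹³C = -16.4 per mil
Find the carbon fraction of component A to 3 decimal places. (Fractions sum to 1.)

Let f_A and f_C be the unknown fractions; fractions sum to 1 so f_A + f_C = 0.576.
Mass balance: Σ fᵢ·δᵢ = δ_bulk ⇒ f_A·(-31.3) + f_C·(-16.4) = -27.0 − (-15.603) = -11.397
Substitute f_C = 0.576 − f_A:
f_A·(-31.3 − -16.4) = -11.397 − 0.576×(-16.4) = -1.950
f_A = -1.950 / -14.9 = 0.1309

0.131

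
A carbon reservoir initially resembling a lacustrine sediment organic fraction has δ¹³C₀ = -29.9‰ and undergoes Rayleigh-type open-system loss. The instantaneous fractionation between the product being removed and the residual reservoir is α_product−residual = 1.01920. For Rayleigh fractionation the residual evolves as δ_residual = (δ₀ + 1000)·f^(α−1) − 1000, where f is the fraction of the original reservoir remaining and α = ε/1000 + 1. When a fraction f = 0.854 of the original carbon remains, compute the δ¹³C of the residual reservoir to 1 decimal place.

-32.8‰

Rayleigh residual: δ_res = (δ₀ + 1000)·f^(α−1) − 1000
α − 1 = 0.01920
f^(α−1) = 0.854^(0.01920) = 0.996974
δ_res = (-29.9 + 1000) × 0.996974 − 1000 = 967.165 − 1000 = -32.84‰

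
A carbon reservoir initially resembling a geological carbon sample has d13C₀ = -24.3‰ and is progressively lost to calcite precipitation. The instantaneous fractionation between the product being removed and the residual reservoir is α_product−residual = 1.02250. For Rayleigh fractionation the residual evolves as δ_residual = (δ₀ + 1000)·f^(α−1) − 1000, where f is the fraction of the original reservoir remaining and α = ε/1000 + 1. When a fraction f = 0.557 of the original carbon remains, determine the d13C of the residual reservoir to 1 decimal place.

Rayleigh residual: δ_res = (δ₀ + 1000)·f^(α−1) − 1000
α − 1 = 0.02250
f^(α−1) = 0.557^(0.02250) = 0.986920
δ_res = (-24.3 + 1000) × 0.986920 − 1000 = 962.937 − 1000 = -37.06‰

-37.1‰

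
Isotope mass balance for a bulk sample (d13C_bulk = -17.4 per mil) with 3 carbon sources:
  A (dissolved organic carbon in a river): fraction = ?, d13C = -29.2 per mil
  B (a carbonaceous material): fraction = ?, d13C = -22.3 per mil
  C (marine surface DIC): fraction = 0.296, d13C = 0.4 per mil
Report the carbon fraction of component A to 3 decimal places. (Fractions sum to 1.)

0.264

Let f_A and f_B be the unknown fractions; fractions sum to 1 so f_A + f_B = 0.704.
Mass balance: Σ fᵢ·δᵢ = δ_bulk ⇒ f_A·(-29.2) + f_B·(-22.3) = -17.4 − (0.118) = -17.518
Substitute f_B = 0.704 − f_A:
f_A·(-29.2 − -22.3) = -17.518 − 0.704×(-22.3) = -1.819
f_A = -1.819 / -6.9 = 0.2637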